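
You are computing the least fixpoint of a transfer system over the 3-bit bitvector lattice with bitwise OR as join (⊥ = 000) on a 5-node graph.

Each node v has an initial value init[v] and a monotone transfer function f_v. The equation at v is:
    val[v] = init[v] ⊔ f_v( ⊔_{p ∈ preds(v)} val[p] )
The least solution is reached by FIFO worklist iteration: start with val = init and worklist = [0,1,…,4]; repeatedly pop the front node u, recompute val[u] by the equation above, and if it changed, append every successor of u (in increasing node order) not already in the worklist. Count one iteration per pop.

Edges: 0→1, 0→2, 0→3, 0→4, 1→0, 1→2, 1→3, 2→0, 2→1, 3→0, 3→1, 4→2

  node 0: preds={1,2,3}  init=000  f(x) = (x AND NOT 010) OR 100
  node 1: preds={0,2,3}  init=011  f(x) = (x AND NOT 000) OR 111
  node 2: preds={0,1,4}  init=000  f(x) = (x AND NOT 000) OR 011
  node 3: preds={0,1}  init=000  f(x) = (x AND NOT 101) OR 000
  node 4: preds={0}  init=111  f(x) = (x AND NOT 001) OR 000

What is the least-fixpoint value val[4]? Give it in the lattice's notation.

Trace (7 dequeues):
  [1] u=0 | in 011 | out 101 | prev 000 | push {}
  [2] u=1 | in 101 | out 111 | prev 011 | push {0}
  [3] u=2 | in 111 | out 111 | prev 000 | push {1}
  [4] u=3 | in 111 | out 010 | prev 000 | push {}
  [5] u=4 | in 101 | out 111 | ==
  [6] u=0 | in 111 | out 101 | ==
  [7] u=1 | in 111 | out 111 | ==

Converged values:
  [0] 101
  [1] 111
  [2] 111
  [3] 010
  [4] 111

111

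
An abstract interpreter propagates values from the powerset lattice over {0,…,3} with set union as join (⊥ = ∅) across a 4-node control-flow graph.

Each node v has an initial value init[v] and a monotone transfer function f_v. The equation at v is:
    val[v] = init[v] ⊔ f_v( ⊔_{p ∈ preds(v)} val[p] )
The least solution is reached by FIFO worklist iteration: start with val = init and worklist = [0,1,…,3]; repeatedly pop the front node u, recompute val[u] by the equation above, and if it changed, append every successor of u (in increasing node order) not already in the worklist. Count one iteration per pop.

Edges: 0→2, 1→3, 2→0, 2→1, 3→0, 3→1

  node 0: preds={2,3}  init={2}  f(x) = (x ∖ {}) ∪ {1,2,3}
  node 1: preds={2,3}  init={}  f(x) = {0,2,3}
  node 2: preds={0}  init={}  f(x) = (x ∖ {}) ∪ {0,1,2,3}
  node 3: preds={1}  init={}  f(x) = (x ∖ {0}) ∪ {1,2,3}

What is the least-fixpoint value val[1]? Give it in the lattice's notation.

Worklist (7 pops):
  #1 pop 0: in={} → {1,2,3} (was {2}); enqueue []
  #2 pop 1: in={} → {0,2,3} (was {}); enqueue []
  #3 pop 2: in={1,2,3} → {0,1,2,3} (was {}); enqueue [0,1]
  #4 pop 3: in={0,2,3} → {1,2,3} (was {}); enqueue []
  #5 pop 0: in={0,1,2,3} → {0,1,2,3} (was {1,2,3}); enqueue [2]
  #6 pop 1: in={0,1,2,3} → {0,2,3} (no change)
  #7 pop 2: in={0,1,2,3} → {0,1,2,3} (no change)

Fixpoint:
  val[0] = {0,1,2,3}
  val[1] = {0,2,3}
  val[2] = {0,1,2,3}
  val[3] = {1,2,3}

{0,2,3}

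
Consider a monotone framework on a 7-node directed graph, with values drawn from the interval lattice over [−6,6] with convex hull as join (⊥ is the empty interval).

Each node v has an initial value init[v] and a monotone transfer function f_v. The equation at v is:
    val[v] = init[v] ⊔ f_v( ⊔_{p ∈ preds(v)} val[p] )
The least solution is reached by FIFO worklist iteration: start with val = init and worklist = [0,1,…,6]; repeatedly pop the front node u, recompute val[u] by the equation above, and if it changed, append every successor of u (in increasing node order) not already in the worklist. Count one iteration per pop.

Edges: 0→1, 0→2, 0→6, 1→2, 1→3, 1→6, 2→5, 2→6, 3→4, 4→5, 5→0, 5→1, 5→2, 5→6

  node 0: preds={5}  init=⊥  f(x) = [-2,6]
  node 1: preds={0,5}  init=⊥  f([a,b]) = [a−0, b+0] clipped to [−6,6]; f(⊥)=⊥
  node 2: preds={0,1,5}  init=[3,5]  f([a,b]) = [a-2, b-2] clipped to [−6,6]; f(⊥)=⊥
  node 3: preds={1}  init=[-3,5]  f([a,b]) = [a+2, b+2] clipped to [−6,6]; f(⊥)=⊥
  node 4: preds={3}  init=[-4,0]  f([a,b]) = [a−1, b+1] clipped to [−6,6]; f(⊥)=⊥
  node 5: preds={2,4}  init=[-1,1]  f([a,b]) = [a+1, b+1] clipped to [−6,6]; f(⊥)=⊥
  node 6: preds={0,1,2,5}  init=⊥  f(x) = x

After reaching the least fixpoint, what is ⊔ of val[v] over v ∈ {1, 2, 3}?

Iteration log — 24 steps:
  step 1. node 0  ⊔preds=[-1,1]  new=[-2,6]  old=⊥  +wl: 
  step 2. node 1  ⊔preds=[-2,6]  new=[-2,6]  old=⊥  +wl: 
  step 3. node 2  ⊔preds=[-2,6]  new=[-4,5]  old=[3,5]  +wl: 
  step 4. node 3  ⊔preds=[-2,6]  new=[-3,6]  old=[-3,5]  +wl: 
  step 5. node 4  ⊔preds=[-3,6]  new=[-4,6]  old=[-4,0]  +wl: 
  step 6. node 5  ⊔preds=[-4,6]  new=[-3,6]  old=[-1,1]  +wl: 0,1,2
  step 7. node 6  ⊔preds=[-4,6]  new=[-4,6]  old=⊥  +wl: 
  step 8. node 0  ⊔preds=[-3,6]  new=[-2,6]  stable
  step 9. node 1  ⊔preds=[-3,6]  new=[-3,6]  old=[-2,6]  +wl: 3,6
  step 10. node 2  ⊔preds=[-3,6]  new=[-5,5]  old=[-4,5]  +wl: 5
  step 11. node 3  ⊔preds=[-3,6]  new=[-3,6]  stable
  step 12. node 6  ⊔preds=[-5,6]  new=[-5,6]  old=[-4,6]  +wl: 
  step 13. node 5  ⊔preds=[-5,6]  new=[-4,6]  old=[-3,6]  +wl: 0,1,2,6
  step 14. node 0  ⊔preds=[-4,6]  new=[-2,6]  stable
  step 15. node 1  ⊔preds=[-4,6]  new=[-4,6]  old=[-3,6]  +wl: 3
  step 16. node 2  ⊔preds=[-4,6]  new=[-6,5]  old=[-5,5]  +wl: 5
  step 17. node 6  ⊔preds=[-6,6]  new=[-6,6]  old=[-5,6]  +wl: 
  step 18. node 3  ⊔preds=[-4,6]  new=[-3,6]  stable
  step 19. node 5  ⊔preds=[-6,6]  new=[-5,6]  old=[-4,6]  +wl: 0,1,2,6
  step 20. node 0  ⊔preds=[-5,6]  new=[-2,6]  stable
  step 21. node 1  ⊔preds=[-5,6]  new=[-5,6]  old=[-4,6]  +wl: 3
  step 22. node 2  ⊔preds=[-5,6]  new=[-6,5]  stable
  step 23. node 6  ⊔preds=[-6,6]  new=[-6,6]  stable
  step 24. node 3  ⊔preds=[-5,6]  new=[-3,6]  stable

Least fixpoint reached:
  node 0: [-2,6]
  node 1: [-5,6]
  node 2: [-6,5]
  node 3: [-3,6]
  node 4: [-4,6]
  node 5: [-5,6]
  node 6: [-6,6]

[-6,6]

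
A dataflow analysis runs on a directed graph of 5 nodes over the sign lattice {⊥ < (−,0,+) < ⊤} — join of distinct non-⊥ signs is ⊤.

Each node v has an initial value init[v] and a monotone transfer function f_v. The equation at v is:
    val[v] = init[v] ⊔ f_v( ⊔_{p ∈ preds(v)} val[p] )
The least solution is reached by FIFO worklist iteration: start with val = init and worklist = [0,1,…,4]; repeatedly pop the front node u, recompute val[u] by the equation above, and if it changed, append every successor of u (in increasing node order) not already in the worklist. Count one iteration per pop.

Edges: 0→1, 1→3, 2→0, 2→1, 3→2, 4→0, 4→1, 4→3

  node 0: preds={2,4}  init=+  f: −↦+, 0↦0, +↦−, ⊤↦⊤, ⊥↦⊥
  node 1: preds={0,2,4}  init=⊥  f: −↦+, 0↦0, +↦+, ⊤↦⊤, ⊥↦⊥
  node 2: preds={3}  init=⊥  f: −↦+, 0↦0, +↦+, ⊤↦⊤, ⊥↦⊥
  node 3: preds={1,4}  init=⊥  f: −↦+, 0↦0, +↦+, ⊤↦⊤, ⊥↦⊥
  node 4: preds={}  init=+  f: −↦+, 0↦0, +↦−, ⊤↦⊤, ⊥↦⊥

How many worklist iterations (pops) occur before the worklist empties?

8

Worklist (8 pops):
  #1 pop 0: in=+ → ⊤ (was +); enqueue []
  #2 pop 1: in=⊤ → ⊤ (was ⊥); enqueue []
  #3 pop 2: in=⊥ → ⊥ (no change)
  #4 pop 3: in=⊤ → ⊤ (was ⊥); enqueue [2]
  #5 pop 4: in=⊥ → + (no change)
  #6 pop 2: in=⊤ → ⊤ (was ⊥); enqueue [0,1]
  #7 pop 0: in=⊤ → ⊤ (no change)
  #8 pop 1: in=⊤ → ⊤ (no change)

Fixpoint:
  val[0] = ⊤
  val[1] = ⊤
  val[2] = ⊤
  val[3] = ⊤
  val[4] = +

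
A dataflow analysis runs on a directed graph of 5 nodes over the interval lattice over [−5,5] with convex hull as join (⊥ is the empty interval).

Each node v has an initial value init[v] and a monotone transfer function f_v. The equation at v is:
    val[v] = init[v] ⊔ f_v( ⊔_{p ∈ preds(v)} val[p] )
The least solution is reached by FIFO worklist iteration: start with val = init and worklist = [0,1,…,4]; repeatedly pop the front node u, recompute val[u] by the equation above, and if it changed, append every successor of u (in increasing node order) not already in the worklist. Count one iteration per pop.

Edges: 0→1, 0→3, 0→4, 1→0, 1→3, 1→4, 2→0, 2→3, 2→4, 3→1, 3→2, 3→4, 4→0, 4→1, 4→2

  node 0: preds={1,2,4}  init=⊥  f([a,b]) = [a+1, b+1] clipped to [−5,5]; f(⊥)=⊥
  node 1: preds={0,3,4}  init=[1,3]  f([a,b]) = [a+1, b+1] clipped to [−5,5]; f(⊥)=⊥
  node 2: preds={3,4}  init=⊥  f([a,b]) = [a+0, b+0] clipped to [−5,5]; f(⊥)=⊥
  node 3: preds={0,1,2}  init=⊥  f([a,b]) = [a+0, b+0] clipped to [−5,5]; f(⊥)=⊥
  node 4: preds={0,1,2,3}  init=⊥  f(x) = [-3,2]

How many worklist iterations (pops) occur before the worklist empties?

Worklist (13 pops):
  #1 pop 0: in=[1,3] → [2,4] (was ⊥); enqueue []
  #2 pop 1: in=[2,4] → [1,5] (was [1,3]); enqueue [0]
  #3 pop 2: in=⊥ → ⊥ (no change)
  #4 pop 3: in=[1,5] → [1,5] (was ⊥); enqueue [1,2]
  #5 pop 4: in=[1,5] → [-3,2] (was ⊥); enqueue []
  #6 pop 0: in=[-3,5] → [-2,5] (was [2,4]); enqueue [3,4]
  #7 pop 1: in=[-3,5] → [-2,5] (was [1,5]); enqueue [0]
  #8 pop 2: in=[-3,5] → [-3,5] (was ⊥); enqueue []
  #9 pop 3: in=[-3,5] → [-3,5] (was [1,5]); enqueue [1,2]
  #10 pop 4: in=[-3,5] → [-3,2] (no change)
  #11 pop 0: in=[-3,5] → [-2,5] (no change)
  #12 pop 1: in=[-3,5] → [-2,5] (no change)
  #13 pop 2: in=[-3,5] → [-3,5] (no change)

Fixpoint:
  val[0] = [-2,5]
  val[1] = [-2,5]
  val[2] = [-3,5]
  val[3] = [-3,5]
  val[4] = [-3,2]

13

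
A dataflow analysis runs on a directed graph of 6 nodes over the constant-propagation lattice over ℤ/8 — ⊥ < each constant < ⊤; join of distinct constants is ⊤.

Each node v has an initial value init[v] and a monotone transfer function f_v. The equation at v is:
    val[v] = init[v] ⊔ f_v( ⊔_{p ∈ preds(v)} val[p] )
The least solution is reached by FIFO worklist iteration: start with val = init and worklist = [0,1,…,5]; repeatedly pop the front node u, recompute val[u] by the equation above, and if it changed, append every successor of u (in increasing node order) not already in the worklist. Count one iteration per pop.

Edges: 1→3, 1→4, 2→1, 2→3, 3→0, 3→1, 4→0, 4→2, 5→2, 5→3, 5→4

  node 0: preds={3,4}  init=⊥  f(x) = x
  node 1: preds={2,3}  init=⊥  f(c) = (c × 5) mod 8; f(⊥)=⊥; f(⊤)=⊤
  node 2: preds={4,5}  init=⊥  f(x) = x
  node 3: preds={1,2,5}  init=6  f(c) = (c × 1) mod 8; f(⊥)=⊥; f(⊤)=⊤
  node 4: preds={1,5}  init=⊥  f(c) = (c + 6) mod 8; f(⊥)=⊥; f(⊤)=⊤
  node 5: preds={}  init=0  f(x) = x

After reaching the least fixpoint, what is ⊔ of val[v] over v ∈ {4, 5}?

⊤

Trace (12 dequeues):
  [1] u=0 | in 6 | out 6 | prev ⊥ | push {}
  [2] u=1 | in 6 | out 6 | prev ⊥ | push {}
  [3] u=2 | in 0 | out 0 | prev ⊥ | push {1}
  [4] u=3 | in ⊤ | out ⊤ | prev 6 | push {0}
  [5] u=4 | in ⊤ | out ⊤ | prev ⊥ | push {2}
  [6] u=5 | in ⊥ | out 0 | ==
  [7] u=1 | in ⊤ | out ⊤ | prev 6 | push {3,4}
  [8] u=0 | in ⊤ | out ⊤ | prev 6 | push {}
  [9] u=2 | in ⊤ | out ⊤ | prev 0 | push {1}
  [10] u=3 | in ⊤ | out ⊤ | ==
  [11] u=4 | in ⊤ | out ⊤ | ==
  [12] u=1 | in ⊤ | out ⊤ | ==

Converged values:
  [0] ⊤
  [1] ⊤
  [2] ⊤
  [3] ⊤
  [4] ⊤
  [5] 0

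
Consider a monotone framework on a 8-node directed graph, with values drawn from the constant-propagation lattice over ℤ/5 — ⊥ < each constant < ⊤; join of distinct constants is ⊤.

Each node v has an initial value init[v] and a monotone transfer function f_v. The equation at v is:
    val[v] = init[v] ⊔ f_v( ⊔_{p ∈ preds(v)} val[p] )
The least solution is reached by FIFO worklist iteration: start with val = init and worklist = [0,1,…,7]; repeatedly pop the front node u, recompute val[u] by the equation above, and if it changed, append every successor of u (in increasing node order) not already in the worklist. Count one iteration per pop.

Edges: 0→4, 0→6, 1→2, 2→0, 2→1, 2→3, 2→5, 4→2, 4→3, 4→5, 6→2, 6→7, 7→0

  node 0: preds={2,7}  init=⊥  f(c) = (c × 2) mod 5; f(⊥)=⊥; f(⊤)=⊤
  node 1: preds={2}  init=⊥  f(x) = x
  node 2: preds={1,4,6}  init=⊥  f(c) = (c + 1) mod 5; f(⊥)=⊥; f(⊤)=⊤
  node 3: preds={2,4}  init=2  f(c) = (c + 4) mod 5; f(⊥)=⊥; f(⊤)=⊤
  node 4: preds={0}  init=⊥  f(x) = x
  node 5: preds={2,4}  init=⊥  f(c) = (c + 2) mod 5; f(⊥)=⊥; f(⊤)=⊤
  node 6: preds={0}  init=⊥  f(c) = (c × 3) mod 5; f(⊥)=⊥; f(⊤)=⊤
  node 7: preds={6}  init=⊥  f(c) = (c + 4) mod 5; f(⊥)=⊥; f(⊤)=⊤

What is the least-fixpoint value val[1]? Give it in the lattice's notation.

Worklist (8 pops):
  #1 pop 0: in=⊥ → ⊥ (no change)
  #2 pop 1: in=⊥ → ⊥ (no change)
  #3 pop 2: in=⊥ → ⊥ (no change)
  #4 pop 3: in=⊥ → 2 (no change)
  #5 pop 4: in=⊥ → ⊥ (no change)
  #6 pop 5: in=⊥ → ⊥ (no change)
  #7 pop 6: in=⊥ → ⊥ (no change)
  #8 pop 7: in=⊥ → ⊥ (no change)

Fixpoint:
  val[0] = ⊥
  val[1] = ⊥
  val[2] = ⊥
  val[3] = 2
  val[4] = ⊥
  val[5] = ⊥
  val[6] = ⊥
  val[7] = ⊥

⊥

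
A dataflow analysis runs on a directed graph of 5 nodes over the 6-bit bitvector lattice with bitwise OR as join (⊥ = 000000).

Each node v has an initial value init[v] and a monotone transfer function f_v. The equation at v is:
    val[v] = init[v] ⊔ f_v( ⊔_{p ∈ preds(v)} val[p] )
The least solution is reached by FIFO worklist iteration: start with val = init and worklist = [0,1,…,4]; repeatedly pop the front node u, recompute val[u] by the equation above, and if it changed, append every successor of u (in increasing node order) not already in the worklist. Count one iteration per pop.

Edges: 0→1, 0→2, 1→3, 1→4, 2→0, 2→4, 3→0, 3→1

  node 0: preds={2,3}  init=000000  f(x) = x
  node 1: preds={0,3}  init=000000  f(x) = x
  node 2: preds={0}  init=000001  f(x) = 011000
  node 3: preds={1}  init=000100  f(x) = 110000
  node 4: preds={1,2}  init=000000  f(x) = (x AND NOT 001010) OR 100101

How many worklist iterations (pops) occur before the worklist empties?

Trace (10 dequeues):
  [1] u=0 | in 000101 | out 000101 | prev 000000 | push {}
  [2] u=1 | in 000101 | out 000101 | prev 000000 | push {}
  [3] u=2 | in 000101 | out 011001 | prev 000001 | push {0}
  [4] u=3 | in 000101 | out 110100 | prev 000100 | push {1}
  [5] u=4 | in 011101 | out 110101 | prev 000000 | push {}
  [6] u=0 | in 111101 | out 111101 | prev 000101 | push {2}
  [7] u=1 | in 111101 | out 111101 | prev 000101 | push {3,4}
  [8] u=2 | in 111101 | out 011001 | ==
  [9] u=3 | in 111101 | out 110100 | ==
  [10] u=4 | in 111101 | out 110101 | ==

Converged values:
  [0] 111101
  [1] 111101
  [2] 011001
  [3] 110100
  [4] 110101

10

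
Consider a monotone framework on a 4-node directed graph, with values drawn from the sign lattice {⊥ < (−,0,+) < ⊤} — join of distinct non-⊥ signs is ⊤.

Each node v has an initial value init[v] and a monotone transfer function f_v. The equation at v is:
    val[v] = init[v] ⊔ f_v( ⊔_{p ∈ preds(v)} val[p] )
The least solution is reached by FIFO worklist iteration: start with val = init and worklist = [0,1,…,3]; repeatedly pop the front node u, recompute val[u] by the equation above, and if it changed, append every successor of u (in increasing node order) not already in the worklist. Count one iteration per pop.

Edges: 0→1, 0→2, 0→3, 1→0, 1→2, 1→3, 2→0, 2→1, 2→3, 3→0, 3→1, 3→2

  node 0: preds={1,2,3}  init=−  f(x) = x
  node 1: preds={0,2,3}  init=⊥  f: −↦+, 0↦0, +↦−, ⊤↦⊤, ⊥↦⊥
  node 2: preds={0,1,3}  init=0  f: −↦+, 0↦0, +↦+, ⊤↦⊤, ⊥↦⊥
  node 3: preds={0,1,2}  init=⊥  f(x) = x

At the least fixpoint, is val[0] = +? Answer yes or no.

no

Worklist (7 pops):
  #1 pop 0: in=0 → ⊤ (was −); enqueue []
  #2 pop 1: in=⊤ → ⊤ (was ⊥); enqueue [0]
  #3 pop 2: in=⊤ → ⊤ (was 0); enqueue [1]
  #4 pop 3: in=⊤ → ⊤ (was ⊥); enqueue [2]
  #5 pop 0: in=⊤ → ⊤ (no change)
  #6 pop 1: in=⊤ → ⊤ (no change)
  #7 pop 2: in=⊤ → ⊤ (no change)

Fixpoint:
  val[0] = ⊤
  val[1] = ⊤
  val[2] = ⊤
  val[3] = ⊤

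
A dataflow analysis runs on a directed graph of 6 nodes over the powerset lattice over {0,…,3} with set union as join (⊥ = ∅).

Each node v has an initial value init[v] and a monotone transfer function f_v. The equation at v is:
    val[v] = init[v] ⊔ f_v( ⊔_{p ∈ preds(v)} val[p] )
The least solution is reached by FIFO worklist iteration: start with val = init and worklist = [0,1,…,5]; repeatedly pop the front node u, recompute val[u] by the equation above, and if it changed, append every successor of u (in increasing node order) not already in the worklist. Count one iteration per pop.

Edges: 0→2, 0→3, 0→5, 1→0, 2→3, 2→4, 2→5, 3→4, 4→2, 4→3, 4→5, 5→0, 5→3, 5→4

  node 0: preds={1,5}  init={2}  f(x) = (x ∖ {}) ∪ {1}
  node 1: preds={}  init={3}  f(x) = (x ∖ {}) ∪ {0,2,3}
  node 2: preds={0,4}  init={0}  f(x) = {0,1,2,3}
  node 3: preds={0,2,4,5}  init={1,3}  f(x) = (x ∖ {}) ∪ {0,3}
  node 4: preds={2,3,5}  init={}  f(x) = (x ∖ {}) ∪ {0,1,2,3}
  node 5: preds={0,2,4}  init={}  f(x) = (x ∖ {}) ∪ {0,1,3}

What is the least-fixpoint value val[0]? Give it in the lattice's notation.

{0,1,2,3}

Worklist (11 pops):
  #1 pop 0: in={3} → {1,2,3} (was {2}); enqueue []
  #2 pop 1: in={} → {0,2,3} (was {3}); enqueue [0]
  #3 pop 2: in={1,2,3} → {0,1,2,3} (was {0}); enqueue []
  #4 pop 3: in={0,1,2,3} → {0,1,2,3} (was {1,3}); enqueue []
  #5 pop 4: in={0,1,2,3} → {0,1,2,3} (was {}); enqueue [2,3]
  #6 pop 5: in={0,1,2,3} → {0,1,2,3} (was {}); enqueue [4]
  #7 pop 0: in={0,1,2,3} → {0,1,2,3} (was {1,2,3}); enqueue [5]
  #8 pop 2: in={0,1,2,3} → {0,1,2,3} (no change)
  #9 pop 3: in={0,1,2,3} → {0,1,2,3} (no change)
  #10 pop 4: in={0,1,2,3} → {0,1,2,3} (no change)
  #11 pop 5: in={0,1,2,3} → {0,1,2,3} (no change)

Fixpoint:
  val[0] = {0,1,2,3}
  val[1] = {0,2,3}
  val[2] = {0,1,2,3}
  val[3] = {0,1,2,3}
  val[4] = {0,1,2,3}
  val[5] = {0,1,2,3}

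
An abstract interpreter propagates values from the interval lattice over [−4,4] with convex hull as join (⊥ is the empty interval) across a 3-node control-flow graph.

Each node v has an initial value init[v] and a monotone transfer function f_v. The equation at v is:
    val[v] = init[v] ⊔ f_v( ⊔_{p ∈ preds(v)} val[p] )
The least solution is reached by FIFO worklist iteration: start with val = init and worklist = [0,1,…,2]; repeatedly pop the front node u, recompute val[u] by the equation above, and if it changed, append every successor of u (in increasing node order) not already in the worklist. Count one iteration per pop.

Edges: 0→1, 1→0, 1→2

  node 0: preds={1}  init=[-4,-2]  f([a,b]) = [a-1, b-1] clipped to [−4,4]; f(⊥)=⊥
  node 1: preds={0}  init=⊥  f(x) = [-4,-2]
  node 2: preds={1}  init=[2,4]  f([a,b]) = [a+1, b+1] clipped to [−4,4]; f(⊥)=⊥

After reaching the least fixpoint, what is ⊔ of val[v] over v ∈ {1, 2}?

[-4,4]

Worklist (4 pops):
  #1 pop 0: in=⊥ → [-4,-2] (no change)
  #2 pop 1: in=[-4,-2] → [-4,-2] (was ⊥); enqueue [0]
  #3 pop 2: in=[-4,-2] → [-3,4] (was [2,4]); enqueue []
  #4 pop 0: in=[-4,-2] → [-4,-2] (no change)

Fixpoint:
  val[0] = [-4,-2]
  val[1] = [-4,-2]
  val[2] = [-3,4]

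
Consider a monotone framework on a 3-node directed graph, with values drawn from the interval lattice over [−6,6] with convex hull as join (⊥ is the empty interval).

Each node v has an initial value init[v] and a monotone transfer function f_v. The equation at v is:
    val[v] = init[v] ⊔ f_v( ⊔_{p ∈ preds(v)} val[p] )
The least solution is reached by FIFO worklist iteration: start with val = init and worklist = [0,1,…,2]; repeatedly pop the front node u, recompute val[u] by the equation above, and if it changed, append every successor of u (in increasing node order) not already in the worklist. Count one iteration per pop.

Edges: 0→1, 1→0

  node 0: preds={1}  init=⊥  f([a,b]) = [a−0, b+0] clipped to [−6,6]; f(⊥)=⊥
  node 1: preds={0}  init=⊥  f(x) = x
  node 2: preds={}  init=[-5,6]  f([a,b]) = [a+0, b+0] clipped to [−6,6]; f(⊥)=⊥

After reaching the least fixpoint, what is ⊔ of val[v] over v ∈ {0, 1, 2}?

Trace (3 dequeues):
  [1] u=0 | in ⊥ | out ⊥ | ==
  [2] u=1 | in ⊥ | out ⊥ | ==
  [3] u=2 | in ⊥ | out [-5,6] | ==

Converged values:
  [0] ⊥
  [1] ⊥
  [2] [-5,6]

[-5,6]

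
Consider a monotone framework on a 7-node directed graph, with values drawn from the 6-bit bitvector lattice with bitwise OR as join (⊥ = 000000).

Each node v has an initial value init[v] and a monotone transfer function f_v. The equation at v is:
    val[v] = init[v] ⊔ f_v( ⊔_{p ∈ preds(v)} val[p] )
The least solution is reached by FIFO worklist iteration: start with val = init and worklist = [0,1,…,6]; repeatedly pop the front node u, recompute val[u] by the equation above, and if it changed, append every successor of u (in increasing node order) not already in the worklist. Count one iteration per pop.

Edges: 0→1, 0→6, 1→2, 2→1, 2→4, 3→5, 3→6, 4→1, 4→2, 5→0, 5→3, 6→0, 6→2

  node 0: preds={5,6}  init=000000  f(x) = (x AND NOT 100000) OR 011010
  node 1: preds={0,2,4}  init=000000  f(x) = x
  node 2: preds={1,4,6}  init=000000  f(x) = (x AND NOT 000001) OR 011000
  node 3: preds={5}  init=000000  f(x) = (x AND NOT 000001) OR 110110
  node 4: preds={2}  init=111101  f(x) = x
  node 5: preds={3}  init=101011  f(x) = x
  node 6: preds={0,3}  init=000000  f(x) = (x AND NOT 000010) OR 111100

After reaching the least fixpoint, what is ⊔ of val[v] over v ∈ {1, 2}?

111111

Trace (13 dequeues):
  [1] u=0 | in 101011 | out 011011 | prev 000000 | push {}
  [2] u=1 | in 111111 | out 111111 | prev 000000 | push {}
  [3] u=2 | in 111111 | out 111110 | prev 000000 | push {1}
  [4] u=3 | in 101011 | out 111110 | prev 000000 | push {}
  [5] u=4 | in 111110 | out 111111 | prev 111101 | push {2}
  [6] u=5 | in 111110 | out 111111 | prev 101011 | push {0,3}
  [7] u=6 | in 111111 | out 111101 | prev 000000 | push {}
  [8] u=1 | in 111111 | out 111111 | ==
  [9] u=2 | in 111111 | out 111110 | ==
  [10] u=0 | in 111111 | out 011111 | prev 011011 | push {1,6}
  [11] u=3 | in 111111 | out 111110 | ==
  [12] u=1 | in 111111 | out 111111 | ==
  [13] u=6 | in 111111 | out 111101 | ==

Converged values:
  [0] 011111
  [1] 111111
  [2] 111110
  [3] 111110
  [4] 111111
  [5] 111111
  [6] 111101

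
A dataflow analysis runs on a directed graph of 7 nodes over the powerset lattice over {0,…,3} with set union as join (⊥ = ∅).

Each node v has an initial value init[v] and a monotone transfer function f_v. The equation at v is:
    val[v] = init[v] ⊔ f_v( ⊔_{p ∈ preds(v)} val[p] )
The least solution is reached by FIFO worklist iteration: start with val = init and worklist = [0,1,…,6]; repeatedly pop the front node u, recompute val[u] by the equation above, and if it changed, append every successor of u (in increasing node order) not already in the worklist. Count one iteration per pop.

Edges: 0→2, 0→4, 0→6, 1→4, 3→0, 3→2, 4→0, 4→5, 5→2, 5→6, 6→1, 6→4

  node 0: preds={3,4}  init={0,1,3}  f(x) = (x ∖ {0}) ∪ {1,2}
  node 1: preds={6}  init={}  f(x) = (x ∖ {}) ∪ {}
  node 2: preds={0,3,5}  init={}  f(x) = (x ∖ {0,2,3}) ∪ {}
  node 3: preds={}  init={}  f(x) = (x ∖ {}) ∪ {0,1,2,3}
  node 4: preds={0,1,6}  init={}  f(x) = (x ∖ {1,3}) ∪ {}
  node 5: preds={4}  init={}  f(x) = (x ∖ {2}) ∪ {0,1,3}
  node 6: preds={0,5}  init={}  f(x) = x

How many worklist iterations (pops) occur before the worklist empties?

Trace (11 dequeues):
  [1] u=0 | in {} | out {0,1,2,3} | prev {0,1,3} | push {}
  [2] u=1 | in {} | out {} | ==
  [3] u=2 | in {0,1,2,3} | out {1} | prev {} | push {}
  [4] u=3 | in {} | out {0,1,2,3} | prev {} | push {0,2}
  [5] u=4 | in {0,1,2,3} | out {0,2} | prev {} | push {}
  [6] u=5 | in {0,2} | out {0,1,3} | prev {} | push {}
  [7] u=6 | in {0,1,2,3} | out {0,1,2,3} | prev {} | push {1,4}
  [8] u=0 | in {0,1,2,3} | out {0,1,2,3} | ==
  [9] u=2 | in {0,1,2,3} | out {1} | ==
  [10] u=1 | in {0,1,2,3} | out {0,1,2,3} | prev {} | push {}
  [11] u=4 | in {0,1,2,3} | out {0,2} | ==

Converged values:
  [0] {0,1,2,3}
  [1] {0,1,2,3}
  [2] {1}
  [3] {0,1,2,3}
  [4] {0,2}
  [5] {0,1,3}
  [6] {0,1,2,3}

11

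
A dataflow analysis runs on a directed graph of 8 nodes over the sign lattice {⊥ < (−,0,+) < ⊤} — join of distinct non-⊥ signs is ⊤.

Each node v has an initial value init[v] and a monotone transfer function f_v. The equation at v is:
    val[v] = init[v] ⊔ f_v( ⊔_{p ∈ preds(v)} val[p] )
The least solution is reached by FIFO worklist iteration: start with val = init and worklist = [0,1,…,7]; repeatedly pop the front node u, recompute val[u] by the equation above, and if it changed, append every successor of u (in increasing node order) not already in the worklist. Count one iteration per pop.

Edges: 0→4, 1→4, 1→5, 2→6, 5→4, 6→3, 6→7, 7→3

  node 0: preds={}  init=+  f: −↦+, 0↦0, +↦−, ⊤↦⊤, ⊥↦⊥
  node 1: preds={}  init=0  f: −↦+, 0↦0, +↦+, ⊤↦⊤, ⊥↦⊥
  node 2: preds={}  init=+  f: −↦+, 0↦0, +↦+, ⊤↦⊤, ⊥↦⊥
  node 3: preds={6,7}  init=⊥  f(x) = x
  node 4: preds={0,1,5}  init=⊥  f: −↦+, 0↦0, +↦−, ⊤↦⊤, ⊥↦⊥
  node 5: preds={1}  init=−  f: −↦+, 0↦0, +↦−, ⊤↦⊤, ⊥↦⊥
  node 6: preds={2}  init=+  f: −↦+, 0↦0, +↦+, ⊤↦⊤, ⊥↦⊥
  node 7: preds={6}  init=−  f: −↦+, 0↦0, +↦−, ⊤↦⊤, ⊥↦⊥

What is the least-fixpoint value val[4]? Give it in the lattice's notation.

⊤

Trace (9 dequeues):
  [1] u=0 | in ⊥ | out + | ==
  [2] u=1 | in ⊥ | out 0 | ==
  [3] u=2 | in ⊥ | out + | ==
  [4] u=3 | in ⊤ | out ⊤ | prev ⊥ | push {}
  [5] u=4 | in ⊤ | out ⊤ | prev ⊥ | push {}
  [6] u=5 | in 0 | out ⊤ | prev − | push {4}
  [7] u=6 | in + | out + | ==
  [8] u=7 | in + | out − | ==
  [9] u=4 | in ⊤ | out ⊤ | ==

Converged values:
  [0] +
  [1] 0
  [2] +
  [3] ⊤
  [4] ⊤
  [5] ⊤
  [6] +
  [7] −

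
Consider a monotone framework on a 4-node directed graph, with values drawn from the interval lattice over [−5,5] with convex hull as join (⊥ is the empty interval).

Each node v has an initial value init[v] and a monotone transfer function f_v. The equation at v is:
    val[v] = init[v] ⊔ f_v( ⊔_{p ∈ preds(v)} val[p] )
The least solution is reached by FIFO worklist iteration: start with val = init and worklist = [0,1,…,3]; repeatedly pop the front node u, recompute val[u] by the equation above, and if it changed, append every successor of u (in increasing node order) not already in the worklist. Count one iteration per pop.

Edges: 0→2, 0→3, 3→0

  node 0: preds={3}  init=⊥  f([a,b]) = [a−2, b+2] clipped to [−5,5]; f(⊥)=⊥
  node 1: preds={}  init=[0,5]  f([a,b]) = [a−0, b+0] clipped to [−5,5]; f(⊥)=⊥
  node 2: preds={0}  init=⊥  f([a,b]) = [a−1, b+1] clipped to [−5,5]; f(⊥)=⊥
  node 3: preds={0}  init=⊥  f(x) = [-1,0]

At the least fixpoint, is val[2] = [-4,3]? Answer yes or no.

yes

Trace (7 dequeues):
  [1] u=0 | in ⊥ | out ⊥ | ==
  [2] u=1 | in ⊥ | out [0,5] | ==
  [3] u=2 | in ⊥ | out ⊥ | ==
  [4] u=3 | in ⊥ | out [-1,0] | prev ⊥ | push {0}
  [5] u=0 | in [-1,0] | out [-3,2] | prev ⊥ | push {2,3}
  [6] u=2 | in [-3,2] | out [-4,3] | prev ⊥ | push {}
  [7] u=3 | in [-3,2] | out [-1,0] | ==

Converged values:
  [0] [-3,2]
  [1] [0,5]
  [2] [-4,3]
  [3] [-1,0]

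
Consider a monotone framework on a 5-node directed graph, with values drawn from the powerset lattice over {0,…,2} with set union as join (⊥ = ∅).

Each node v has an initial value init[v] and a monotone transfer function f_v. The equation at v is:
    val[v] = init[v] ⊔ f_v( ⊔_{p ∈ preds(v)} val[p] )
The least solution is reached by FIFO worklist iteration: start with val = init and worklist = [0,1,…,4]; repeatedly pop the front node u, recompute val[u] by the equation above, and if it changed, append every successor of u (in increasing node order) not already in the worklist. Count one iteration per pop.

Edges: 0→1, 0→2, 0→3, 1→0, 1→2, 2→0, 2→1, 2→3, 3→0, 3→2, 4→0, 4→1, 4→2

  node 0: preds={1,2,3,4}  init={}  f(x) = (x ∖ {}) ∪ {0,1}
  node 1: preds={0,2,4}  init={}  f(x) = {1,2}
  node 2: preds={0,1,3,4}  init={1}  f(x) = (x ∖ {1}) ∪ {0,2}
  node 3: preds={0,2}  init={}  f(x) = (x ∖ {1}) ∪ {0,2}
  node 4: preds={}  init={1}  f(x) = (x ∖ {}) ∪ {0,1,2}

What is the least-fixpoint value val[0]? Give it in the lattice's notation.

Iteration log — 9 steps:
  step 1. node 0  ⊔preds={1}  new={0,1}  old={}  +wl: 
  step 2. node 1  ⊔preds={0,1}  new={1,2}  old={}  +wl: 0
  step 3. node 2  ⊔preds={0,1,2}  new={0,1,2}  old={1}  +wl: 1
  step 4. node 3  ⊔preds={0,1,2}  new={0,2}  old={}  +wl: 2
  step 5. node 4  ⊔preds={}  new={0,1,2}  old={1}  +wl: 
  step 6. node 0  ⊔preds={0,1,2}  new={0,1,2}  old={0,1}  +wl: 3
  step 7. node 1  ⊔preds={0,1,2}  new={1,2}  stable
  step 8. node 2  ⊔preds={0,1,2}  new={0,1,2}  stable
  step 9. node 3  ⊔preds={0,1,2}  new={0,2}  stable

Least fixpoint reached:
  node 0: {0,1,2}
  node 1: {1,2}
  node 2: {0,1,2}
  node 3: {0,2}
  node 4: {0,1,2}

{0,1,2}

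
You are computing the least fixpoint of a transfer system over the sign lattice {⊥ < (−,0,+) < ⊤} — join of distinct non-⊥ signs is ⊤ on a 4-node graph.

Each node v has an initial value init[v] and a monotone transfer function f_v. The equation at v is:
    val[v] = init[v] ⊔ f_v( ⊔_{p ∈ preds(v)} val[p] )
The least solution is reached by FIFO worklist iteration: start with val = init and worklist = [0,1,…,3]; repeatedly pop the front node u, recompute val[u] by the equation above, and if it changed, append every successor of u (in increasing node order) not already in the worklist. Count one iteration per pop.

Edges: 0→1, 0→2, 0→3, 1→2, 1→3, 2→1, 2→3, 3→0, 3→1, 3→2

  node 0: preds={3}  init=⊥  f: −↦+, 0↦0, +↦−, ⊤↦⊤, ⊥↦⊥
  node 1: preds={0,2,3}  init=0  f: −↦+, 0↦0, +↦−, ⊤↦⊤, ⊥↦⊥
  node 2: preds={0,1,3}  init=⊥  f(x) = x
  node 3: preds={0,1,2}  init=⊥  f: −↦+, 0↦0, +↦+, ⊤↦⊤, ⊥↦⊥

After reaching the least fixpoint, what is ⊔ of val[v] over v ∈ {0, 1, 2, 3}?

Iteration log — 9 steps:
  step 1. node 0  ⊔preds=⊥  new=⊥  stable
  step 2. node 1  ⊔preds=⊥  new=0  stable
  step 3. node 2  ⊔preds=0  new=0  old=⊥  +wl: 1
  step 4. node 3  ⊔preds=0  new=0  old=⊥  +wl: 0,2
  step 5. node 1  ⊔preds=0  new=0  stable
  step 6. node 0  ⊔preds=0  new=0  old=⊥  +wl: 1,3
  step 7. node 2  ⊔preds=0  new=0  stable
  step 8. node 1  ⊔preds=0  new=0  stable
  step 9. node 3  ⊔preds=0  new=0  stable

Least fixpoint reached:
  node 0: 0
  node 1: 0
  node 2: 0
  node 3: 0

0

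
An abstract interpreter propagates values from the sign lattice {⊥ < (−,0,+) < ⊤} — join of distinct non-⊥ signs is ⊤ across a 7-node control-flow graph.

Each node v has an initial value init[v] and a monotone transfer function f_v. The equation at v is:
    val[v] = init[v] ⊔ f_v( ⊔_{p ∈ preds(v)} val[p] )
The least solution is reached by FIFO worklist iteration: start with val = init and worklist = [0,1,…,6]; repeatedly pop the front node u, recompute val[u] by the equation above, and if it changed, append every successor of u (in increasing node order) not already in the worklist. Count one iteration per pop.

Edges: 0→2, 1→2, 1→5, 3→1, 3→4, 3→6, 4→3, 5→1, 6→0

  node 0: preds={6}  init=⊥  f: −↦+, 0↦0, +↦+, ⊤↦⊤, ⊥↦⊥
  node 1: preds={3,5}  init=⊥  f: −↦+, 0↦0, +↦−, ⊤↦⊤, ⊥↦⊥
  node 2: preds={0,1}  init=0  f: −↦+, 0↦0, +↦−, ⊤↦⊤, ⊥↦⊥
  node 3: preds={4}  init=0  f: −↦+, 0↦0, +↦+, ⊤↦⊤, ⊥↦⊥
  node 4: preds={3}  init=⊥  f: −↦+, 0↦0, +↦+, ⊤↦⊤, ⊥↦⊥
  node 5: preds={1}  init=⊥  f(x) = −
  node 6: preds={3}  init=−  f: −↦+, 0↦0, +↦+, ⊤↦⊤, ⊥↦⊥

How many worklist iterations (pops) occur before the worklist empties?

Iteration log — 12 steps:
  step 1. node 0  ⊔preds=−  new=+  old=⊥  +wl: 
  step 2. node 1  ⊔preds=0  new=0  old=⊥  +wl: 
  step 3. node 2  ⊔preds=⊤  new=⊤  old=0  +wl: 
  step 4. node 3  ⊔preds=⊥  new=0  stable
  step 5. node 4  ⊔preds=0  new=0  old=⊥  +wl: 3
  step 6. node 5  ⊔preds=0  new=−  old=⊥  +wl: 1
  step 7. node 6  ⊔preds=0  new=⊤  old=−  +wl: 0
  step 8. node 3  ⊔preds=0  new=0  stable
  step 9. node 1  ⊔preds=⊤  new=⊤  old=0  +wl: 2,5
  step 10. node 0  ⊔preds=⊤  new=⊤  old=+  +wl: 
  step 11. node 2  ⊔preds=⊤  new=⊤  stable
  step 12. node 5  ⊔preds=⊤  new=−  stable

Least fixpoint reached:
  node 0: ⊤
  node 1: ⊤
  node 2: ⊤
  node 3: 0
  node 4: 0
  node 5: −
  node 6: ⊤

12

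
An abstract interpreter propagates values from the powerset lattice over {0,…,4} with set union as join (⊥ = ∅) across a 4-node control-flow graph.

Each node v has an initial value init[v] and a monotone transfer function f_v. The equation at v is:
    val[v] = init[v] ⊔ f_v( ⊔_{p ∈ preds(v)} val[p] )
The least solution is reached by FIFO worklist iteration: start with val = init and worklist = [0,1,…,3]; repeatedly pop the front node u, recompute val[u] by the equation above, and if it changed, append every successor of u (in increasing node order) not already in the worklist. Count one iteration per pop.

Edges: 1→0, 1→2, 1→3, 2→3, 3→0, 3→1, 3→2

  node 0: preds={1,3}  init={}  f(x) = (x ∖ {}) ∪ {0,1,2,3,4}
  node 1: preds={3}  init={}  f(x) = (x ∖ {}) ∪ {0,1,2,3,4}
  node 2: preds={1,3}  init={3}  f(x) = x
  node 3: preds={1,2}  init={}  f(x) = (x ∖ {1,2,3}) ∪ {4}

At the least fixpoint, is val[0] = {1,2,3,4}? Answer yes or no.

Trace (7 dequeues):
  [1] u=0 | in {} | out {0,1,2,3,4} | prev {} | push {}
  [2] u=1 | in {} | out {0,1,2,3,4} | prev {} | push {0}
  [3] u=2 | in {0,1,2,3,4} | out {0,1,2,3,4} | prev {3} | push {}
  [4] u=3 | in {0,1,2,3,4} | out {0,4} | prev {} | push {1,2}
  [5] u=0 | in {0,1,2,3,4} | out {0,1,2,3,4} | ==
  [6] u=1 | in {0,4} | out {0,1,2,3,4} | ==
  [7] u=2 | in {0,1,2,3,4} | out {0,1,2,3,4} | ==

Converged values:
  [0] {0,1,2,3,4}
  [1] {0,1,2,3,4}
  [2] {0,1,2,3,4}
  [3] {0,4}

no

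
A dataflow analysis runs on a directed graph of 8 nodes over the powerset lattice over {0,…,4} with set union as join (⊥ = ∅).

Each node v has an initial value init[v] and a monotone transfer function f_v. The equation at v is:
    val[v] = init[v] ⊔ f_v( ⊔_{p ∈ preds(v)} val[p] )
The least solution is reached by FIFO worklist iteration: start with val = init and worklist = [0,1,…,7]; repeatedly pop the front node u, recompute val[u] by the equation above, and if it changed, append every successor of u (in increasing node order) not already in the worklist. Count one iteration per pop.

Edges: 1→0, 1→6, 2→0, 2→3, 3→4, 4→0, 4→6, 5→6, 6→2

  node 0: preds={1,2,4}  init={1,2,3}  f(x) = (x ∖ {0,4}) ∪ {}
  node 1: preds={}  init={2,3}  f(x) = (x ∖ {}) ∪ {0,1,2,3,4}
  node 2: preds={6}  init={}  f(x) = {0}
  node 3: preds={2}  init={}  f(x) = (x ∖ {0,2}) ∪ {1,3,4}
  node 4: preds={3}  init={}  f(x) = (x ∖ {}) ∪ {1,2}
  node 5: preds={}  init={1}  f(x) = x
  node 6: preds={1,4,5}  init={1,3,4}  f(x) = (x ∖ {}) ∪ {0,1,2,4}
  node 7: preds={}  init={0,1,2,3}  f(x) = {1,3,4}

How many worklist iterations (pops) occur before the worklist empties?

Worklist (10 pops):
  #1 pop 0: in={2,3} → {1,2,3} (no change)
  #2 pop 1: in={} → {0,1,2,3,4} (was {2,3}); enqueue [0]
  #3 pop 2: in={1,3,4} → {0} (was {}); enqueue []
  #4 pop 3: in={0} → {1,3,4} (was {}); enqueue []
  #5 pop 4: in={1,3,4} → {1,2,3,4} (was {}); enqueue []
  #6 pop 5: in={} → {1} (no change)
  #7 pop 6: in={0,1,2,3,4} → {0,1,2,3,4} (was {1,3,4}); enqueue [2]
  #8 pop 7: in={} → {0,1,2,3,4} (was {0,1,2,3}); enqueue []
  #9 pop 0: in={0,1,2,3,4} → {1,2,3} (no change)
  #10 pop 2: in={0,1,2,3,4} → {0} (no change)

Fixpoint:
  val[0] = {1,2,3}
  val[1] = {0,1,2,3,4}
  val[2] = {0}
  val[3] = {1,3,4}
  val[4] = {1,2,3,4}
  val[5] = {1}
  val[6] = {0,1,2,3,4}
  val[7] = {0,1,2,3,4}

10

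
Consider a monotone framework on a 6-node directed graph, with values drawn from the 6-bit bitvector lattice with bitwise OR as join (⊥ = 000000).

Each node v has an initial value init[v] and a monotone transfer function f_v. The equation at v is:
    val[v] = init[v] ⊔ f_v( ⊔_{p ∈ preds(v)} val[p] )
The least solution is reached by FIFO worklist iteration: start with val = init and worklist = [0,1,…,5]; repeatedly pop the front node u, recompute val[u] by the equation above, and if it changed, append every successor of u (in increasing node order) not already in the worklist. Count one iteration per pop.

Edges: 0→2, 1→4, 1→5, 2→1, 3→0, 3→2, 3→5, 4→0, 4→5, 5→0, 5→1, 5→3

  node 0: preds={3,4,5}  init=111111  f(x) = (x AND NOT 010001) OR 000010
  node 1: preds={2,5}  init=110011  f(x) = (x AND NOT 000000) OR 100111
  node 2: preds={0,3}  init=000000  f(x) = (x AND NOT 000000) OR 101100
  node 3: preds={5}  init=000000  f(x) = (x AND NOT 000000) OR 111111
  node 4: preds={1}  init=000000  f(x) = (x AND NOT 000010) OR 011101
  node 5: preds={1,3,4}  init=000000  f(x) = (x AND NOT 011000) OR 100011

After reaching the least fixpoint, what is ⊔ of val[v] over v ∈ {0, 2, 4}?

111111

Iteration log — 12 steps:
  step 1. node 0  ⊔preds=000000  new=111111  stable
  step 2. node 1  ⊔preds=000000  new=110111  old=110011  +wl: 
  step 3. node 2  ⊔preds=111111  new=111111  old=000000  +wl: 1
  step 4. node 3  ⊔preds=000000  new=111111  old=000000  +wl: 0,2
  step 5. node 4  ⊔preds=110111  new=111101  old=000000  +wl: 
  step 6. node 5  ⊔preds=111111  new=100111  old=000000  +wl: 3
  step 7. node 1  ⊔preds=111111  new=111111  old=110111  +wl: 4,5
  step 8. node 0  ⊔preds=111111  new=111111  stable
  step 9. node 2  ⊔preds=111111  new=111111  stable
  step 10. node 3  ⊔preds=100111  new=111111  stable
  step 11. node 4  ⊔preds=111111  new=111101  stable
  step 12. node 5  ⊔preds=111111  new=100111  stable

Least fixpoint reached:
  node 0: 111111
  node 1: 111111
  node 2: 111111
  node 3: 111111
  node 4: 111101
  node 5: 100111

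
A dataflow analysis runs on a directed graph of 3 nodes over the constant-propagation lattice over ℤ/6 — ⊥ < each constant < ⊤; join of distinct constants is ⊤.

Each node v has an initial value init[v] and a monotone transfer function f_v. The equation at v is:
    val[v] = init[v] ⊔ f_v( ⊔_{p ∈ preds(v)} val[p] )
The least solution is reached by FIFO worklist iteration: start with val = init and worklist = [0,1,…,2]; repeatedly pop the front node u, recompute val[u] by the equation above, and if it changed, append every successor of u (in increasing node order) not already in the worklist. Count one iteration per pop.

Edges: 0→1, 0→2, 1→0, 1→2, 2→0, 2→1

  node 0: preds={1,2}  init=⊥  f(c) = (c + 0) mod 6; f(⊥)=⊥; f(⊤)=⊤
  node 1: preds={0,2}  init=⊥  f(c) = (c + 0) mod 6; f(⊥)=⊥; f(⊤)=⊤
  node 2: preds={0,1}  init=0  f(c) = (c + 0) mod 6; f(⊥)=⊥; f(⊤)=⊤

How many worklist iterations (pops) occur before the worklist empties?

4

Worklist (4 pops):
  #1 pop 0: in=0 → 0 (was ⊥); enqueue []
  #2 pop 1: in=0 → 0 (was ⊥); enqueue [0]
  #3 pop 2: in=0 → 0 (no change)
  #4 pop 0: in=0 → 0 (no change)

Fixpoint:
  val[0] = 0
  val[1] = 0
  val[2] = 0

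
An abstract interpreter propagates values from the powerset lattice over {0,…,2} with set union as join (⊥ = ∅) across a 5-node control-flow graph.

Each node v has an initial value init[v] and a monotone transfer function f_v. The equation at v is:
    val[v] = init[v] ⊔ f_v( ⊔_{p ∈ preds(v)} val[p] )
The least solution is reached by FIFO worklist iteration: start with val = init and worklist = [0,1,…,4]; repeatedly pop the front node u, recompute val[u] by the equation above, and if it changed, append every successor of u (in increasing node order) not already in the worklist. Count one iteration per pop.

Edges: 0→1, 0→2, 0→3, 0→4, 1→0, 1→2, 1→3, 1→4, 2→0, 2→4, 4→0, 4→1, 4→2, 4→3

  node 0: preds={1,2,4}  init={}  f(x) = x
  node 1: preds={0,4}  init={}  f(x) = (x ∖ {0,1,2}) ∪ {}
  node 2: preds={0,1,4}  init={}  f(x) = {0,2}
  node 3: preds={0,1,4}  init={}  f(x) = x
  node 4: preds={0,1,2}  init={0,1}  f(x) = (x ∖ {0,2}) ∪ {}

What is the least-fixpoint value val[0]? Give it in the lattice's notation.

Trace (10 dequeues):
  [1] u=0 | in {0,1} | out {0,1} | prev {} | push {}
  [2] u=1 | in {0,1} | out {} | ==
  [3] u=2 | in {0,1} | out {0,2} | prev {} | push {0}
  [4] u=3 | in {0,1} | out {0,1} | prev {} | push {}
  [5] u=4 | in {0,1,2} | out {0,1} | ==
  [6] u=0 | in {0,1,2} | out {0,1,2} | prev {0,1} | push {1,2,3,4}
  [7] u=1 | in {0,1,2} | out {} | ==
  [8] u=2 | in {0,1,2} | out {0,2} | ==
  [9] u=3 | in {0,1,2} | out {0,1,2} | prev {0,1} | push {}
  [10] u=4 | in {0,1,2} | out {0,1} | ==

Converged values:
  [0] {0,1,2}
  [1] {}
  [2] {0,2}
  [3] {0,1,2}
  [4] {0,1}

{0,1,2}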